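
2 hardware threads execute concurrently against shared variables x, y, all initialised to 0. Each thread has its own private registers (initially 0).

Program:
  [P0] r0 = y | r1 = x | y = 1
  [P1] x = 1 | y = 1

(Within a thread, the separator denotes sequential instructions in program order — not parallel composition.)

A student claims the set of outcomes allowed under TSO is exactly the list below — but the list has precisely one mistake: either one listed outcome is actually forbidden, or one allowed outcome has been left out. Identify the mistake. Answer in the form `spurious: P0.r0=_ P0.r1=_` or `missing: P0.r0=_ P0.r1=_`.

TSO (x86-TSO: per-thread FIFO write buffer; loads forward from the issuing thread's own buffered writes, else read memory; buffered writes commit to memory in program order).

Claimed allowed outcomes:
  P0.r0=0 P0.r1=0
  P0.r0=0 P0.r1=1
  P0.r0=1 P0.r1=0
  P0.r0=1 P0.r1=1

spurious: P0.r0=1 P0.r1=0

outcome vector order: (P0.r0,P0.r1)
[TSO] allowed = {0/0 0/1 1/1}
claimed∖TSO = {1/0}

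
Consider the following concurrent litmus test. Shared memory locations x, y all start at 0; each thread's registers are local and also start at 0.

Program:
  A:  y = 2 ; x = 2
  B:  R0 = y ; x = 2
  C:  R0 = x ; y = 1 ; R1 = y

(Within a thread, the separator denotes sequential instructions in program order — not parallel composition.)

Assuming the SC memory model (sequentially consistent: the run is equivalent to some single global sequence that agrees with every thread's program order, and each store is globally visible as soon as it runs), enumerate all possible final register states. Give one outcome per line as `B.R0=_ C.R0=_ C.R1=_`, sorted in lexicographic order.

B.R0=0 C.R0=0 C.R1=1
B.R0=0 C.R0=0 C.R1=2
B.R0=0 C.R0=2 C.R1=1
B.R0=0 C.R0=2 C.R1=2
B.R0=1 C.R0=0 C.R1=1
B.R0=1 C.R0=0 C.R1=2
B.R0=1 C.R0=2 C.R1=1
B.R0=2 C.R0=0 C.R1=1
B.R0=2 C.R0=0 C.R1=2
B.R0=2 C.R0=2 C.R1=1

outcome vector order: (B.R0,C.R0,C.R1)
|SC outcomes| = 10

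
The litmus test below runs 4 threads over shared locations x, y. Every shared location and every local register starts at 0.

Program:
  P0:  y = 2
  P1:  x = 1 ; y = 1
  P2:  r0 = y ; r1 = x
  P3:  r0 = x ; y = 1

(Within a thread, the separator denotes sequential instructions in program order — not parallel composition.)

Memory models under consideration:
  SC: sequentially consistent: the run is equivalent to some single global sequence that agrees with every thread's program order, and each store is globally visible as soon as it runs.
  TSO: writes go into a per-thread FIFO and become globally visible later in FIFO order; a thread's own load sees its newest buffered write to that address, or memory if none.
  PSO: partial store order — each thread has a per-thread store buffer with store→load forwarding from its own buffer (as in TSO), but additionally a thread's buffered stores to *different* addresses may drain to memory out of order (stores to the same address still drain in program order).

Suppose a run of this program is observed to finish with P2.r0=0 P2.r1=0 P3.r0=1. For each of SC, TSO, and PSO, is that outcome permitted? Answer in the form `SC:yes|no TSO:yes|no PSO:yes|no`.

SC:yes TSO:yes PSO:yes

outcome vector order: (P2.r0,P2.r1,P3.r0)
SC: 11 outcomes — {<0 0 0>, <0 0 1>, <0 1 0>, <0 1 1>, <1 0 0>, <1 1 0>, <1 1 1>, <2 0 0>, <2 0 1>, <2 1 0>, <2 1 1>}
TSO: 11 outcomes — {<0 0 0>, <0 0 1>, <0 1 0>, <0 1 1>, <1 0 0>, <1 1 0>, <1 1 1>, <2 0 0>, <2 0 1>, <2 1 0>, <2 1 1>}
PSO: 12 outcomes — {<0 0 0>, <0 0 1>, <0 1 0>, <0 1 1>, <1 0 0>, <1 0 1>, <1 1 0>, <1 1 1>, <2 0 0>, <2 0 1>, <2 1 0>, <2 1 1>}
target <0 0 1> ∈ {SC,TSO,PSO}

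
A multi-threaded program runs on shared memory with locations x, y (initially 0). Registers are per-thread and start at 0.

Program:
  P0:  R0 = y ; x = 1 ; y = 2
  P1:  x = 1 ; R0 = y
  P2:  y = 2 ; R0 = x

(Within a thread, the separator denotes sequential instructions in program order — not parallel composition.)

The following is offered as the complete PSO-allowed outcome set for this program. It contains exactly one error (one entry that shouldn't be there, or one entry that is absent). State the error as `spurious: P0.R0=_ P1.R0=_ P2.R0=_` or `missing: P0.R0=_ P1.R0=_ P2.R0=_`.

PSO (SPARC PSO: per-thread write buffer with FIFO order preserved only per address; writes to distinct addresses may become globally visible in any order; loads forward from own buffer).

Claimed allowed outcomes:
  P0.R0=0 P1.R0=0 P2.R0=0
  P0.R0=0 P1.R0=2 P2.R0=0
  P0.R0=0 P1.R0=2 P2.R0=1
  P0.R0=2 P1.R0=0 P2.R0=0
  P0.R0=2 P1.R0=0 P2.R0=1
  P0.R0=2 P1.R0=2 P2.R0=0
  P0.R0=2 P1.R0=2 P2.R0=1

outcome vector order: (P0.R0,P1.R0,P2.R0)
PSO (8): 0/0/0, 0/0/1, 0/2/0, 0/2/1, 2/0/0, 2/0/1, 2/2/0, 2/2/1
PSO∖claimed = {0/0/1}

missing: P0.R0=0 P1.R0=0 P2.R0=1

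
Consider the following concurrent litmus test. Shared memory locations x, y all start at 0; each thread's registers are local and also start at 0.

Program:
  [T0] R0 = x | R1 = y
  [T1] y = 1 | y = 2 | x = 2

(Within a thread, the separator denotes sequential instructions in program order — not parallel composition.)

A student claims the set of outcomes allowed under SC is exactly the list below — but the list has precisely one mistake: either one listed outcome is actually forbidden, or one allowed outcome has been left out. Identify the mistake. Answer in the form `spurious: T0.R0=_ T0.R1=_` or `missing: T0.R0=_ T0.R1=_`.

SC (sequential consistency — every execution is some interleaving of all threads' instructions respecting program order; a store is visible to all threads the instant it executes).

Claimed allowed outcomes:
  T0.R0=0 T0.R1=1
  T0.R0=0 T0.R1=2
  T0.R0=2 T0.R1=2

outcome vector order: (T0.R0,T0.R1)
SC: 4 outcomes — {00; 01; 02; 22}
SC∖claimed = {00}

missing: T0.R0=0 T0.R1=0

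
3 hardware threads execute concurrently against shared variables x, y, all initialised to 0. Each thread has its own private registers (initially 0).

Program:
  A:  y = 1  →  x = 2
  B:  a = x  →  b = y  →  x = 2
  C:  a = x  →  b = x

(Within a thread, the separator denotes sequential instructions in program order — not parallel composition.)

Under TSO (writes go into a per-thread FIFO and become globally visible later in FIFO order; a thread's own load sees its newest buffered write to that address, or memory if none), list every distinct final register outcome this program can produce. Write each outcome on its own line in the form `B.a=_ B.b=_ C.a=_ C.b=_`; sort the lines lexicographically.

outcome vector order: (B.a,B.b,C.a,C.b)
|TSO outcomes| = 9

B.a=0 B.b=0 C.a=0 C.b=0
B.a=0 B.b=0 C.a=0 C.b=2
B.a=0 B.b=0 C.a=2 C.b=2
B.a=0 B.b=1 C.a=0 C.b=0
B.a=0 B.b=1 C.a=0 C.b=2
B.a=0 B.b=1 C.a=2 C.b=2
B.a=2 B.b=1 C.a=0 C.b=0
B.a=2 B.b=1 C.a=0 C.b=2
B.a=2 B.b=1 C.a=2 C.b=2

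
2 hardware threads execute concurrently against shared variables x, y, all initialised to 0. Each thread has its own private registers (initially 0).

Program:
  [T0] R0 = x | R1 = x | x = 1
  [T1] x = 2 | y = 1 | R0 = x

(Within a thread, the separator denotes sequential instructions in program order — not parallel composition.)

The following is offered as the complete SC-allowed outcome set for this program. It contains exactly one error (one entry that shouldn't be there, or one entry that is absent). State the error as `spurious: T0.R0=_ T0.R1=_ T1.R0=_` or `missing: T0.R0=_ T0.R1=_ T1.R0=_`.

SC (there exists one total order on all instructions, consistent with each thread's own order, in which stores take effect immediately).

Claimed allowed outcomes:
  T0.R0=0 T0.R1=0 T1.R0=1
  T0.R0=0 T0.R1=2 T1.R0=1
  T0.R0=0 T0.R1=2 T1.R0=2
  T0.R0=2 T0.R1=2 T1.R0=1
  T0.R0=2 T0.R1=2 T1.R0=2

missing: T0.R0=0 T0.R1=0 T1.R0=2

outcome vector order: (T0.R0,T0.R1,T1.R0)
SC (6): <0 0 1>; <0 0 2>; <0 2 1>; <0 2 2>; <2 2 1>; <2 2 2>
SC∖claimed = {<0 0 2>}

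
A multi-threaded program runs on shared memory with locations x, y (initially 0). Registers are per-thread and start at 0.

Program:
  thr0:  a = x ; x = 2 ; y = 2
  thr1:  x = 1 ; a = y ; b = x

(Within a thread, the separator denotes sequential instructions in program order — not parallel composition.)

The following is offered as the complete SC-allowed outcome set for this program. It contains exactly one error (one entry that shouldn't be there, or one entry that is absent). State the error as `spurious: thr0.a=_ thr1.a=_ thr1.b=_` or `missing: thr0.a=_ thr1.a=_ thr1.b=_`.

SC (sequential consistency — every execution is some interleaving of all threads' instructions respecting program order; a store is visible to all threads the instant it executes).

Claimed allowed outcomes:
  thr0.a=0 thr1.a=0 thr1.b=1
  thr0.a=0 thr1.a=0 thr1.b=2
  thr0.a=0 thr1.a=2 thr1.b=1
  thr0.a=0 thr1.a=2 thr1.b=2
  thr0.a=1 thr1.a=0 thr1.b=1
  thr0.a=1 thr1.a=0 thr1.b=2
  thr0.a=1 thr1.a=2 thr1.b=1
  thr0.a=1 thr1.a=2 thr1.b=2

outcome vector order: (thr0.a,thr1.a,thr1.b)
under SC → (0,0,1), (0,0,2), (0,2,1), (0,2,2), (1,0,1), (1,0,2), (1,2,2)
claimed∖SC = {(1,2,1)}

spurious: thr0.a=1 thr1.a=2 thr1.b=1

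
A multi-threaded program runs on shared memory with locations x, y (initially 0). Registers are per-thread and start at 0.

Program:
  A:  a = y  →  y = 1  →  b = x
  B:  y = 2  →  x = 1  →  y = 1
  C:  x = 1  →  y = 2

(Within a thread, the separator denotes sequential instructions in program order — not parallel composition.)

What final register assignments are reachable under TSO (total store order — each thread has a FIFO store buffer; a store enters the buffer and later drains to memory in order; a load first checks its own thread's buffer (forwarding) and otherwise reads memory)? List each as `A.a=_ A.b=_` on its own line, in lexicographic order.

outcome vector order: (A.a,A.b)
|TSO outcomes| = 5

A.a=0 A.b=0
A.a=0 A.b=1
A.a=1 A.b=1
A.a=2 A.b=0
A.a=2 A.b=1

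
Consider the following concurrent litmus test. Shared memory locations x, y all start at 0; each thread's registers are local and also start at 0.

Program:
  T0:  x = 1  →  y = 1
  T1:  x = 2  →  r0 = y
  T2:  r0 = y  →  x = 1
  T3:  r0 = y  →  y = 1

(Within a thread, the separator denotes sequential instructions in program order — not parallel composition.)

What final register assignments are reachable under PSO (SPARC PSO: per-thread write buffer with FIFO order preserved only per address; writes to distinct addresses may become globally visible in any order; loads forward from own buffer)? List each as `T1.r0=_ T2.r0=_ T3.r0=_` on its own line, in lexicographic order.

outcome vector order: (T1.r0,T2.r0,T3.r0)
|PSO outcomes| = 8

T1.r0=0 T2.r0=0 T3.r0=0
T1.r0=0 T2.r0=0 T3.r0=1
T1.r0=0 T2.r0=1 T3.r0=0
T1.r0=0 T2.r0=1 T3.r0=1
T1.r0=1 T2.r0=0 T3.r0=0
T1.r0=1 T2.r0=0 T3.r0=1
T1.r0=1 T2.r0=1 T3.r0=0
T1.r0=1 T2.r0=1 T3.r0=1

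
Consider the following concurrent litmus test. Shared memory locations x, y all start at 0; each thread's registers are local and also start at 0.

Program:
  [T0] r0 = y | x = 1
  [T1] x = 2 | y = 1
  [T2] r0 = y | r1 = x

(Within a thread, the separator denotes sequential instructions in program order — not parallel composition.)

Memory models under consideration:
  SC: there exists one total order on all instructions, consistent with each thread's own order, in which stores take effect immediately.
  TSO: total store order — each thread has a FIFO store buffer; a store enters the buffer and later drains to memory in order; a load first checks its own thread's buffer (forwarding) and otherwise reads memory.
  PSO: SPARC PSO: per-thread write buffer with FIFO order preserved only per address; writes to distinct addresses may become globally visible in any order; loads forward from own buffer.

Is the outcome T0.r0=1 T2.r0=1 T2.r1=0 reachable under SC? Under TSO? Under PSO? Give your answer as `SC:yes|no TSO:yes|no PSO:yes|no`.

SC:no TSO:no PSO:yes

outcome vector order: (T0.r0,T2.r0,T2.r1)
under SC → 000; 001; 002; 011; 012; 100; 101; 102; 111; 112
under TSO → 000; 001; 002; 011; 012; 100; 101; 102; 111; 112
under PSO → 000; 001; 002; 010; 011; 012; 100; 101; 102; 110; 111; 112
target 110 ∈ {PSO}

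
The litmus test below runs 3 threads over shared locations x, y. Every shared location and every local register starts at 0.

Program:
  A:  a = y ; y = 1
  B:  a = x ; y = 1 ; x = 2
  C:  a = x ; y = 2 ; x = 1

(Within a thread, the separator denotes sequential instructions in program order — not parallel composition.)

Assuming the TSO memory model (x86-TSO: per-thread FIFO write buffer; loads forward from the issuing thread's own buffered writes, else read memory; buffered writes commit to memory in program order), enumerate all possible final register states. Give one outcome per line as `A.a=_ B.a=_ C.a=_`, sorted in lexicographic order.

outcome vector order: (A.a,B.a,C.a)
|TSO outcomes| = 9

A.a=0 B.a=0 C.a=0
A.a=0 B.a=0 C.a=2
A.a=0 B.a=1 C.a=0
A.a=1 B.a=0 C.a=0
A.a=1 B.a=0 C.a=2
A.a=1 B.a=1 C.a=0
A.a=2 B.a=0 C.a=0
A.a=2 B.a=0 C.a=2
A.a=2 B.a=1 C.a=0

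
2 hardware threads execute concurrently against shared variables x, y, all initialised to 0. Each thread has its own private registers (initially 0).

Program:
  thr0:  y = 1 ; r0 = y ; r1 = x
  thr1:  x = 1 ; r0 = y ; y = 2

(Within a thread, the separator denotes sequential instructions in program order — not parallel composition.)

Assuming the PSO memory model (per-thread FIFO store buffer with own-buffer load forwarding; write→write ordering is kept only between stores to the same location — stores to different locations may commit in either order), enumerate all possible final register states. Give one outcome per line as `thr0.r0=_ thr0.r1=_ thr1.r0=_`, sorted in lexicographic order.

thr0.r0=1 thr0.r1=0 thr1.r0=0
thr0.r0=1 thr0.r1=0 thr1.r0=1
thr0.r0=1 thr0.r1=1 thr1.r0=0
thr0.r0=1 thr0.r1=1 thr1.r0=1
thr0.r0=2 thr0.r1=0 thr1.r0=0
thr0.r0=2 thr0.r1=0 thr1.r0=1
thr0.r0=2 thr0.r1=1 thr1.r0=0
thr0.r0=2 thr0.r1=1 thr1.r0=1

outcome vector order: (thr0.r0,thr0.r1,thr1.r0)
|PSO outcomes| = 8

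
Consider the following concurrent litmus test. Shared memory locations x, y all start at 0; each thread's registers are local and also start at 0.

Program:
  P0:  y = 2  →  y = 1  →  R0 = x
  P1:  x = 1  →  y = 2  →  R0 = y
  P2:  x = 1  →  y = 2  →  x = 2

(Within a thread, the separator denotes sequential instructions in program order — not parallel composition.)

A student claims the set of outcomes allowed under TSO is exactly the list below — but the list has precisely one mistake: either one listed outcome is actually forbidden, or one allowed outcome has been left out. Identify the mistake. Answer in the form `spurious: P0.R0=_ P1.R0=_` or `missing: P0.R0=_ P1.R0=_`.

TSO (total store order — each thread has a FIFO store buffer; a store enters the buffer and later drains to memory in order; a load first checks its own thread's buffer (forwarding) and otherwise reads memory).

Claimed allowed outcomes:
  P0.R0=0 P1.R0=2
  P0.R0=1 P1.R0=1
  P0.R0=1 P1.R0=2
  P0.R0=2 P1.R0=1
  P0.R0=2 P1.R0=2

outcome vector order: (P0.R0,P1.R0)
TSO (6): <0 1> <0 2> <1 1> <1 2> <2 1> <2 2>
TSO∖claimed = {<0 1>}

missing: P0.R0=0 P1.R0=1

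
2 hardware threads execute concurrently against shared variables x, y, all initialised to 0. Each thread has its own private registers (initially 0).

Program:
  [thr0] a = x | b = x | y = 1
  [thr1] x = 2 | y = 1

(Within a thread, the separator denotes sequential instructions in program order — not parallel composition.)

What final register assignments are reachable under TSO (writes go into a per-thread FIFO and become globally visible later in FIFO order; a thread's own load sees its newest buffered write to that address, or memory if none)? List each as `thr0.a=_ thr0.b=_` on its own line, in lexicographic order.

thr0.a=0 thr0.b=0
thr0.a=0 thr0.b=2
thr0.a=2 thr0.b=2

outcome vector order: (thr0.a,thr0.b)
|TSO outcomes| = 3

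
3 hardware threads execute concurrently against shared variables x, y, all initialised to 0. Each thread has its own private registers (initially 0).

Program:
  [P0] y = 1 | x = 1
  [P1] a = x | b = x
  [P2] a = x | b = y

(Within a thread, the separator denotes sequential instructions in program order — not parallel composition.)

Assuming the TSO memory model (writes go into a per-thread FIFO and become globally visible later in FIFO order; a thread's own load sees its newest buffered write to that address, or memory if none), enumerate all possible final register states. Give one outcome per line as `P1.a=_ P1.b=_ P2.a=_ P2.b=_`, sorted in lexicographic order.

outcome vector order: (P1.a,P1.b,P2.a,P2.b)
|TSO outcomes| = 9

P1.a=0 P1.b=0 P2.a=0 P2.b=0
P1.a=0 P1.b=0 P2.a=0 P2.b=1
P1.a=0 P1.b=0 P2.a=1 P2.b=1
P1.a=0 P1.b=1 P2.a=0 P2.b=0
P1.a=0 P1.b=1 P2.a=0 P2.b=1
P1.a=0 P1.b=1 P2.a=1 P2.b=1
P1.a=1 P1.b=1 P2.a=0 P2.b=0
P1.a=1 P1.b=1 P2.a=0 P2.b=1
P1.a=1 P1.b=1 P2.a=1 P2.b=1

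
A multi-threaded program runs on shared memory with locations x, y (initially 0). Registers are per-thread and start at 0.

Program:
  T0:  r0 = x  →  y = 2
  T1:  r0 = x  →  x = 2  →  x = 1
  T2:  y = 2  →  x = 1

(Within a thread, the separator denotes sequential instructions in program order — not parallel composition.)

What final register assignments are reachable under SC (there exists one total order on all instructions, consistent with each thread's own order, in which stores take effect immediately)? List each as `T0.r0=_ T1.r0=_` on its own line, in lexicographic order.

outcome vector order: (T0.r0,T1.r0)
|SC outcomes| = 6

T0.r0=0 T1.r0=0
T0.r0=0 T1.r0=1
T0.r0=1 T1.r0=0
T0.r0=1 T1.r0=1
T0.r0=2 T1.r0=0
T0.r0=2 T1.r0=1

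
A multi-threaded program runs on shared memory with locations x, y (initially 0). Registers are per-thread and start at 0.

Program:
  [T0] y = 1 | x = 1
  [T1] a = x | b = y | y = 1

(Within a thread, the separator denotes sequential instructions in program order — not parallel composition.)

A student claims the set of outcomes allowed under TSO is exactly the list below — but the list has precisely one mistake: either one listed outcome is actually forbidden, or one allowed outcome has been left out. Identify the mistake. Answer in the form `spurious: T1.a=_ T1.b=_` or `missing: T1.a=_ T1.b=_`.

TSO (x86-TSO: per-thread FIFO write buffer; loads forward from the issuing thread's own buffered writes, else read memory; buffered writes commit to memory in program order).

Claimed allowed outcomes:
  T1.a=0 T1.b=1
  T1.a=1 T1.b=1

outcome vector order: (T1.a,T1.b)
TSO: 3 outcomes — {<0 0>, <0 1>, <1 1>}
TSO∖claimed = {<0 0>}

missing: T1.a=0 T1.b=0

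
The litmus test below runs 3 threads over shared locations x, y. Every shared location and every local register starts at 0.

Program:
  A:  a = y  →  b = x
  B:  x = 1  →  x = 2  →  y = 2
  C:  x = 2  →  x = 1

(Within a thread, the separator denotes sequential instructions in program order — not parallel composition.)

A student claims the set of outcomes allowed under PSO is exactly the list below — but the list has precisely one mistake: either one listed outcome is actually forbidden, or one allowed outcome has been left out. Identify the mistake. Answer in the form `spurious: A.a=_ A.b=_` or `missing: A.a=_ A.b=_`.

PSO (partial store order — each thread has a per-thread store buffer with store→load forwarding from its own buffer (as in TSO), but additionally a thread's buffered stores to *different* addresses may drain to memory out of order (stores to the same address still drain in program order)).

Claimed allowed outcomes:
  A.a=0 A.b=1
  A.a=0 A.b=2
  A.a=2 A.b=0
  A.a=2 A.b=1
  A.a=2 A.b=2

outcome vector order: (A.a,A.b)
PSO (6): <0 0>, <0 1>, <0 2>, <2 0>, <2 1>, <2 2>
PSO∖claimed = {<0 0>}

missing: A.a=0 A.b=0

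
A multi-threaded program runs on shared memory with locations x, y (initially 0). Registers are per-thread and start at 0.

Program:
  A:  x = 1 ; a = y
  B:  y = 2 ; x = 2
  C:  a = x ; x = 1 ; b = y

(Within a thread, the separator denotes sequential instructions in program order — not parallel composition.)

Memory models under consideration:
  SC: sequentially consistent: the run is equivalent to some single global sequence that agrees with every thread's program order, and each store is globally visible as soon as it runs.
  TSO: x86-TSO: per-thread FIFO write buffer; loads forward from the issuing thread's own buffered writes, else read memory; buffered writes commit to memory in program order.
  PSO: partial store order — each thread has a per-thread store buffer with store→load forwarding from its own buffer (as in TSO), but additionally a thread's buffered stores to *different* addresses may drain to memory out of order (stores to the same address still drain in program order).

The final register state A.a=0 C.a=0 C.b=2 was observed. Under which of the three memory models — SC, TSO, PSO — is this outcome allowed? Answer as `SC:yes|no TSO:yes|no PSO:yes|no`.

SC:yes TSO:yes PSO:yes

outcome vector order: (A.a,C.a,C.b)
SC (10): <0 0 0>; <0 0 2>; <0 1 0>; <0 1 2>; <0 2 2>; <2 0 0>; <2 0 2>; <2 1 0>; <2 1 2>; <2 2 2>
TSO (10): <0 0 0>; <0 0 2>; <0 1 0>; <0 1 2>; <0 2 2>; <2 0 0>; <2 0 2>; <2 1 0>; <2 1 2>; <2 2 2>
PSO (12): <0 0 0>; <0 0 2>; <0 1 0>; <0 1 2>; <0 2 0>; <0 2 2>; <2 0 0>; <2 0 2>; <2 1 0>; <2 1 2>; <2 2 0>; <2 2 2>
target <0 0 2> ∈ {SC,TSO,PSO}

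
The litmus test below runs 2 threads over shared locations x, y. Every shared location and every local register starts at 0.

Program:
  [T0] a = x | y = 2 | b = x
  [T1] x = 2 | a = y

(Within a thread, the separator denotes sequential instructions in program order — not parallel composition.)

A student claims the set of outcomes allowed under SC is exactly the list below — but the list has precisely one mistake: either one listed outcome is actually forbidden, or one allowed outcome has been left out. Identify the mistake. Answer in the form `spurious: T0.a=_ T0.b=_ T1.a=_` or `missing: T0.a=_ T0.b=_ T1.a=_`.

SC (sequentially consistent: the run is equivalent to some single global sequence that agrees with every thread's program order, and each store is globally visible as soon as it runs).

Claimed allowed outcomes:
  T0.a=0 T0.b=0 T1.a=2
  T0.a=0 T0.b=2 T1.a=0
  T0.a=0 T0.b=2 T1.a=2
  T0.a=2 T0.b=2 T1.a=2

outcome vector order: (T0.a,T0.b,T1.a)
SC (5): (0,0,2) (0,2,0) (0,2,2) (2,2,0) (2,2,2)
SC∖claimed = {(2,2,0)}

missing: T0.a=2 T0.b=2 T1.a=0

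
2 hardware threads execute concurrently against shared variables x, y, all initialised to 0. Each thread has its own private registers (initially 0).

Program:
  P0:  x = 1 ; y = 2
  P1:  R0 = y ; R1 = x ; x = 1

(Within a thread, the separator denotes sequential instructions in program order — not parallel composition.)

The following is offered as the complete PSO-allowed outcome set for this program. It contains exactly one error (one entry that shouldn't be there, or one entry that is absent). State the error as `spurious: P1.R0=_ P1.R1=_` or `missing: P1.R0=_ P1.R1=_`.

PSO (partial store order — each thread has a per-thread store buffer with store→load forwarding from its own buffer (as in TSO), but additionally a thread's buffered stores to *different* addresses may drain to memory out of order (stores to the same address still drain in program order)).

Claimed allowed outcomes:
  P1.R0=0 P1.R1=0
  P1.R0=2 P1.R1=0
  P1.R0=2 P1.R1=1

outcome vector order: (P1.R0,P1.R1)
under PSO → 00, 01, 20, 21
PSO∖claimed = {01}

missing: P1.R0=0 P1.R1=1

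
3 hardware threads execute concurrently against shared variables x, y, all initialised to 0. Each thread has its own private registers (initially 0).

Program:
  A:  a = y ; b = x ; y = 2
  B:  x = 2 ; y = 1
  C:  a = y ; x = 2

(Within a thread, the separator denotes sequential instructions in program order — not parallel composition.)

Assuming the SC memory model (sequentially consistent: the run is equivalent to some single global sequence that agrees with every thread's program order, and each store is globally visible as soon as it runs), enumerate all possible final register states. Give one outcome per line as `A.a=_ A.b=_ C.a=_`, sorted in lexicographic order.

outcome vector order: (A.a,A.b,C.a)
|SC outcomes| = 9

A.a=0 A.b=0 C.a=0
A.a=0 A.b=0 C.a=1
A.a=0 A.b=0 C.a=2
A.a=0 A.b=2 C.a=0
A.a=0 A.b=2 C.a=1
A.a=0 A.b=2 C.a=2
A.a=1 A.b=2 C.a=0
A.a=1 A.b=2 C.a=1
A.a=1 A.b=2 C.a=2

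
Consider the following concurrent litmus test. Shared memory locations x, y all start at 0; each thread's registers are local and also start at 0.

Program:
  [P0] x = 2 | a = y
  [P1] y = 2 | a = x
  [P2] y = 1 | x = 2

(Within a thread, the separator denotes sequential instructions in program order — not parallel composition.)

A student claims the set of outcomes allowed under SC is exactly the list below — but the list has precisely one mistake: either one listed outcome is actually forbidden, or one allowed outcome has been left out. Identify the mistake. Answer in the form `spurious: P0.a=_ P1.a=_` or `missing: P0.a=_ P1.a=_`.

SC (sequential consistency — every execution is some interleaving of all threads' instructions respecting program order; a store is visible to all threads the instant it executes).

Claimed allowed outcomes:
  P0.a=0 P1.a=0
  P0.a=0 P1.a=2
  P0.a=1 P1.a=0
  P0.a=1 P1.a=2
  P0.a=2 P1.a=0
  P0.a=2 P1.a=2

outcome vector order: (P0.a,P1.a)
SC: 5 outcomes — {02, 10, 12, 20, 22}
claimed∖SC = {00}

spurious: P0.a=0 P1.a=0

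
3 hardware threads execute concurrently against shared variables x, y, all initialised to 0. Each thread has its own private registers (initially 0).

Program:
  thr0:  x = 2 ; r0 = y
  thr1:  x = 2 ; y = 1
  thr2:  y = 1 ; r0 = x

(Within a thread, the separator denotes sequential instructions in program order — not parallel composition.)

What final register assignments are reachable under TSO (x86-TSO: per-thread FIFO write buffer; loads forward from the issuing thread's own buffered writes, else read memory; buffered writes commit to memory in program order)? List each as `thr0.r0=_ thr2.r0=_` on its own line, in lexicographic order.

outcome vector order: (thr0.r0,thr2.r0)
|TSO outcomes| = 4

thr0.r0=0 thr2.r0=0
thr0.r0=0 thr2.r0=2
thr0.r0=1 thr2.r0=0
thr0.r0=1 thr2.r0=2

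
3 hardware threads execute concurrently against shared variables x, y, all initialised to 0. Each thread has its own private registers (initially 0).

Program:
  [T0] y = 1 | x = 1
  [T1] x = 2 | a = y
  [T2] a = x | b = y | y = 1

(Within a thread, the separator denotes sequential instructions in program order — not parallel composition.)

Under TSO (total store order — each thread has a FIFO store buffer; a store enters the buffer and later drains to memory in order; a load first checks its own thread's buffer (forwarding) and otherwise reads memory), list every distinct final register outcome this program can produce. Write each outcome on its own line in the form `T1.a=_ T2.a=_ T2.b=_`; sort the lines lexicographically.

outcome vector order: (T1.a,T2.a,T2.b)
|TSO outcomes| = 10

T1.a=0 T2.a=0 T2.b=0
T1.a=0 T2.a=0 T2.b=1
T1.a=0 T2.a=1 T2.b=1
T1.a=0 T2.a=2 T2.b=0
T1.a=0 T2.a=2 T2.b=1
T1.a=1 T2.a=0 T2.b=0
T1.a=1 T2.a=0 T2.b=1
T1.a=1 T2.a=1 T2.b=1
T1.a=1 T2.a=2 T2.b=0
T1.a=1 T2.a=2 T2.b=1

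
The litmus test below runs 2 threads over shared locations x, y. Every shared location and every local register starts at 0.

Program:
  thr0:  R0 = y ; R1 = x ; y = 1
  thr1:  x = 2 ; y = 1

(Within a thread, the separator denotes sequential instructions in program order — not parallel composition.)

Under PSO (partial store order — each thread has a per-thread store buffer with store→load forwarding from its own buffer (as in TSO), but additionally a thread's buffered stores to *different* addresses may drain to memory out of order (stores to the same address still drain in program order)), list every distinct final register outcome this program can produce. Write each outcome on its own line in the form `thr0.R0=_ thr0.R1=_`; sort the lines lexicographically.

thr0.R0=0 thr0.R1=0
thr0.R0=0 thr0.R1=2
thr0.R0=1 thr0.R1=0
thr0.R0=1 thr0.R1=2

outcome vector order: (thr0.R0,thr0.R1)
|PSO outcomes| = 4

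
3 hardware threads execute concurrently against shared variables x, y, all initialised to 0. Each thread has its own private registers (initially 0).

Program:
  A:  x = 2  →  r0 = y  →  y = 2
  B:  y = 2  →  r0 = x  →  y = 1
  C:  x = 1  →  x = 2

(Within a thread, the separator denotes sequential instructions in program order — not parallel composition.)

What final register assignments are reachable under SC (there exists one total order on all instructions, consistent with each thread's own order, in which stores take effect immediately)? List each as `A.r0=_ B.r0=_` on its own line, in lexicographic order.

A.r0=0 B.r0=1
A.r0=0 B.r0=2
A.r0=1 B.r0=0
A.r0=1 B.r0=1
A.r0=1 B.r0=2
A.r0=2 B.r0=0
A.r0=2 B.r0=1
A.r0=2 B.r0=2

outcome vector order: (A.r0,B.r0)
|SC outcomes| = 8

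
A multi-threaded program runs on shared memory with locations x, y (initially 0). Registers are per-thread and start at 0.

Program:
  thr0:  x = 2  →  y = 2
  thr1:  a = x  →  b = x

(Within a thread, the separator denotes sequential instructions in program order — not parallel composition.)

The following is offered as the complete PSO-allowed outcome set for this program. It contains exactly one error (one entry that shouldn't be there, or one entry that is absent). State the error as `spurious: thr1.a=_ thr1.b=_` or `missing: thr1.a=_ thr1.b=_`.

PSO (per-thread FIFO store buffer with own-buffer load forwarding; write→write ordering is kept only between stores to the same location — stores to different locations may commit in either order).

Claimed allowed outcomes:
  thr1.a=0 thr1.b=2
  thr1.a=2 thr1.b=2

missing: thr1.a=0 thr1.b=0

outcome vector order: (thr1.a,thr1.b)
PSO (3): <0 0>, <0 2>, <2 2>
PSO∖claimed = {<0 0>}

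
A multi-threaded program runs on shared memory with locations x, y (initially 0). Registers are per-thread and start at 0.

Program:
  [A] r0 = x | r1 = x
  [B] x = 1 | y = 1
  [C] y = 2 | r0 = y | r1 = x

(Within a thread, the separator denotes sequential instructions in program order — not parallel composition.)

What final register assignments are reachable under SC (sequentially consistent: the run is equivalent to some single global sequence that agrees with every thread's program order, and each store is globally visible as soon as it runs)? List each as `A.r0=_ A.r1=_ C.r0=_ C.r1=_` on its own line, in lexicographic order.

outcome vector order: (A.r0,A.r1,C.r0,C.r1)
|SC outcomes| = 9

A.r0=0 A.r1=0 C.r0=1 C.r1=1
A.r0=0 A.r1=0 C.r0=2 C.r1=0
A.r0=0 A.r1=0 C.r0=2 C.r1=1
A.r0=0 A.r1=1 C.r0=1 C.r1=1
A.r0=0 A.r1=1 C.r0=2 C.r1=0
A.r0=0 A.r1=1 C.r0=2 C.r1=1
A.r0=1 A.r1=1 C.r0=1 C.r1=1
A.r0=1 A.r1=1 C.r0=2 C.r1=0
A.r0=1 A.r1=1 C.r0=2 C.r1=1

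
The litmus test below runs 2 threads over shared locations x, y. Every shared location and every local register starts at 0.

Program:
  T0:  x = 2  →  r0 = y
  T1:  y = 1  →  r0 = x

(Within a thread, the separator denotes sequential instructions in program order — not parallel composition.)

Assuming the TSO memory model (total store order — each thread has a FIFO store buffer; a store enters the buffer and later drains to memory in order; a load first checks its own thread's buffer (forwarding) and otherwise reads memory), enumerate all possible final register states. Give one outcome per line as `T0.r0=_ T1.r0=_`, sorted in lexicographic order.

outcome vector order: (T0.r0,T1.r0)
|TSO outcomes| = 4

T0.r0=0 T1.r0=0
T0.r0=0 T1.r0=2
T0.r0=1 T1.r0=0
T0.r0=1 T1.r0=2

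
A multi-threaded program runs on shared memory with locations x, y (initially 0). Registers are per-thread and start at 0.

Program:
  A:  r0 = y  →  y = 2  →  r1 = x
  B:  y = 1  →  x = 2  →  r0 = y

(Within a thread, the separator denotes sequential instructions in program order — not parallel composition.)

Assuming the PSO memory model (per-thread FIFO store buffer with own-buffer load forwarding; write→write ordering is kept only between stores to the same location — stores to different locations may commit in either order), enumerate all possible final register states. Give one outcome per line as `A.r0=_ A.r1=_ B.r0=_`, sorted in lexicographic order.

A.r0=0 A.r1=0 B.r0=1
A.r0=0 A.r1=0 B.r0=2
A.r0=0 A.r1=2 B.r0=1
A.r0=0 A.r1=2 B.r0=2
A.r0=1 A.r1=0 B.r0=1
A.r0=1 A.r1=0 B.r0=2
A.r0=1 A.r1=2 B.r0=1
A.r0=1 A.r1=2 B.r0=2

outcome vector order: (A.r0,A.r1,B.r0)
|PSO outcomes| = 8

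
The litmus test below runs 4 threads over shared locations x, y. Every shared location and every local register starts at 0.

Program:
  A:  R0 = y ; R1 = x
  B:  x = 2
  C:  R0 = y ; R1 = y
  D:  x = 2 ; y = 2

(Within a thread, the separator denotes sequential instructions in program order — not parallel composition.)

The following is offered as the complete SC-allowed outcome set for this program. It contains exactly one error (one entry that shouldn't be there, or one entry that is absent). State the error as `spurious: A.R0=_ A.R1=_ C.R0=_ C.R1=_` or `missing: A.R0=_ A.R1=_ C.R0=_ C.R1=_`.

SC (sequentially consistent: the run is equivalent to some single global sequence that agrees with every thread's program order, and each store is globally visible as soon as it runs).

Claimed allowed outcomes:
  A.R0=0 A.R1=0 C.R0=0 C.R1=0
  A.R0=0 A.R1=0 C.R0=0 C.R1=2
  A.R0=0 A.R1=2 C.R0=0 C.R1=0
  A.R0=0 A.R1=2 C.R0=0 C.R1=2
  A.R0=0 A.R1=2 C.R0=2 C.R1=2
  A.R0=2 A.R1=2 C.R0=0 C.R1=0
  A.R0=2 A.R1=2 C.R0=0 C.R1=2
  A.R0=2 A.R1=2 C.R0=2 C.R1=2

outcome vector order: (A.R0,A.R1,C.R0,C.R1)
SC: 9 outcomes — {0000; 0002; 0022; 0200; 0202; 0222; 2200; 2202; 2222}
SC∖claimed = {0022}

missing: A.R0=0 A.R1=0 C.R0=2 C.R1=2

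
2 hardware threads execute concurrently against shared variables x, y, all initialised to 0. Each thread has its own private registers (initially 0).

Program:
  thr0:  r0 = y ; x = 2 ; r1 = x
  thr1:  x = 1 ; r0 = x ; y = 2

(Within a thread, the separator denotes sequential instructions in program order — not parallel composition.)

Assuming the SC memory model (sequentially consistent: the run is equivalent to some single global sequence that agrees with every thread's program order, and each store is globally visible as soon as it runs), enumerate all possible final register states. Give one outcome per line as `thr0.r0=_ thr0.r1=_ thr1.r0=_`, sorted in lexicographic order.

outcome vector order: (thr0.r0,thr0.r1,thr1.r0)
|SC outcomes| = 4

thr0.r0=0 thr0.r1=1 thr1.r0=1
thr0.r0=0 thr0.r1=2 thr1.r0=1
thr0.r0=0 thr0.r1=2 thr1.r0=2
thr0.r0=2 thr0.r1=2 thr1.r0=1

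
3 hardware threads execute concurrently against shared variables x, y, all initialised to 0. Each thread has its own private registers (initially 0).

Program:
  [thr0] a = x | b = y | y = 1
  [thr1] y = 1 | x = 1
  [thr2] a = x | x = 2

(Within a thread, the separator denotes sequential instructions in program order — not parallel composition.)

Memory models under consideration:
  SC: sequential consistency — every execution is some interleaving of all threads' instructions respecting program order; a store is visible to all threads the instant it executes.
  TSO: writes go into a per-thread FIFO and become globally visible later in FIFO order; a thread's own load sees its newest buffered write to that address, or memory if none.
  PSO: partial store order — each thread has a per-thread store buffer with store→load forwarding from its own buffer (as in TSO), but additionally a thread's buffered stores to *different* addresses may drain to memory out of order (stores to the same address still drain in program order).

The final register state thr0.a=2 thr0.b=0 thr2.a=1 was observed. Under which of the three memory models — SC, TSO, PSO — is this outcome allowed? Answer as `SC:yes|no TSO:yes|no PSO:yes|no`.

SC:no TSO:no PSO:yes

outcome vector order: (thr0.a,thr0.b,thr2.a)
SC (9): <0 0 0> <0 0 1> <0 1 0> <0 1 1> <1 1 0> <1 1 1> <2 0 0> <2 1 0> <2 1 1>
TSO (9): <0 0 0> <0 0 1> <0 1 0> <0 1 1> <1 1 0> <1 1 1> <2 0 0> <2 1 0> <2 1 1>
PSO (12): <0 0 0> <0 0 1> <0 1 0> <0 1 1> <1 0 0> <1 0 1> <1 1 0> <1 1 1> <2 0 0> <2 0 1> <2 1 0> <2 1 1>
target <2 0 1> ∈ {PSO}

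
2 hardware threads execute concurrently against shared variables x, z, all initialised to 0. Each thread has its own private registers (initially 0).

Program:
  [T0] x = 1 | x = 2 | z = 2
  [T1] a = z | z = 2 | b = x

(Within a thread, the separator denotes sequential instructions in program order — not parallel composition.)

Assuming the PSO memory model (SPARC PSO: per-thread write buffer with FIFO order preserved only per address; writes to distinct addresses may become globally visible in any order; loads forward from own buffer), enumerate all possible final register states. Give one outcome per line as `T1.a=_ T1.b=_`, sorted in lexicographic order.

outcome vector order: (T1.a,T1.b)
|PSO outcomes| = 6

T1.a=0 T1.b=0
T1.a=0 T1.b=1
T1.a=0 T1.b=2
T1.a=2 T1.b=0
T1.a=2 T1.b=1
T1.a=2 T1.b=2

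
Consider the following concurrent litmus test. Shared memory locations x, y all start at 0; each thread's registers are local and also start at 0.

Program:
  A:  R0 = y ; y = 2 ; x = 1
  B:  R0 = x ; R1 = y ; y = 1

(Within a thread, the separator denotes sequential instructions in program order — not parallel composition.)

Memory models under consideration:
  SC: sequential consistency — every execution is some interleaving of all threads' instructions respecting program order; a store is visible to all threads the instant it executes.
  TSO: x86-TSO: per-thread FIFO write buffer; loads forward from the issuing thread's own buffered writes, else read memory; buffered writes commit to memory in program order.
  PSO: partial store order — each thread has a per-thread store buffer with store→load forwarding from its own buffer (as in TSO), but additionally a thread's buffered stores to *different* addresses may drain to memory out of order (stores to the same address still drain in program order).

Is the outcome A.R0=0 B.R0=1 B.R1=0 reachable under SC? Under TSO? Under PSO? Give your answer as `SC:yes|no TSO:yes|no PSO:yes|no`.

SC:no TSO:no PSO:yes

outcome vector order: (A.R0,B.R0,B.R1)
[SC] allowed = {<0 0 0>, <0 0 2>, <0 1 2>, <1 0 0>}
[TSO] allowed = {<0 0 0>, <0 0 2>, <0 1 2>, <1 0 0>}
[PSO] allowed = {<0 0 0>, <0 0 2>, <0 1 0>, <0 1 2>, <1 0 0>}
target <0 1 0> ∈ {PSO}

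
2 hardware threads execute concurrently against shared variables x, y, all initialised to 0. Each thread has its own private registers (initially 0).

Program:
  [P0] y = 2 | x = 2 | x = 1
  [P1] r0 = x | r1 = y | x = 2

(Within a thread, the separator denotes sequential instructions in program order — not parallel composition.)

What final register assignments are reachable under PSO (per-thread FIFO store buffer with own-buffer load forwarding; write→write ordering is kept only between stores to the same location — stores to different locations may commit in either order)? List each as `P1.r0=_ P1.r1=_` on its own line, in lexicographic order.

P1.r0=0 P1.r1=0
P1.r0=0 P1.r1=2
P1.r0=1 P1.r1=0
P1.r0=1 P1.r1=2
P1.r0=2 P1.r1=0
P1.r0=2 P1.r1=2

outcome vector order: (P1.r0,P1.r1)
|PSO outcomes| = 6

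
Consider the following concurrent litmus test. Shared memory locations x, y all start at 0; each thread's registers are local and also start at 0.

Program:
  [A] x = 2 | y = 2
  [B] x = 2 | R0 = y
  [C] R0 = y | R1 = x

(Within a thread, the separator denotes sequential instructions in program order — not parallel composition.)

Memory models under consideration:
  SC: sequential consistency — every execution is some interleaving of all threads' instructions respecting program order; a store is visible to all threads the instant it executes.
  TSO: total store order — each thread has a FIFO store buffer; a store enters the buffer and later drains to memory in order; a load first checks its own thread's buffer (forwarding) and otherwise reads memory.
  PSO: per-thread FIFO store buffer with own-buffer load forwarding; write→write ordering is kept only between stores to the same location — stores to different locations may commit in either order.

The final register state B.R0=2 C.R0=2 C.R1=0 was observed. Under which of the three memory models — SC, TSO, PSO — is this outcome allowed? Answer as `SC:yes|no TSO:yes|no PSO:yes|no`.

outcome vector order: (B.R0,C.R0,C.R1)
[SC] allowed = {000, 002, 022, 200, 202, 222}
[TSO] allowed = {000, 002, 022, 200, 202, 222}
[PSO] allowed = {000, 002, 020, 022, 200, 202, 220, 222}
target 220 ∈ {PSO}

SC:no TSO:no PSO:yes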